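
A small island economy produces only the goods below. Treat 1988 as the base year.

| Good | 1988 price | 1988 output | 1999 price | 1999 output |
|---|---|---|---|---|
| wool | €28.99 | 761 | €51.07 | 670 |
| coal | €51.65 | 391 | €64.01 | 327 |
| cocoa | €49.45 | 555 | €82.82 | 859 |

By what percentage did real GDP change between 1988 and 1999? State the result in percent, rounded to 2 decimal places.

13.04%

Real GDP 1988 = Nominal GDP 1988 = 28.99·761 + 51.65·391 + 49.45·555 = 69701.29.
Real GDP 1999 (at 1988 prices) = 28.99·670 + 51.65·327 + 49.45·859 = 78790.40.
Real growth = 78790.40/69701.29 − 1 = 0.1304.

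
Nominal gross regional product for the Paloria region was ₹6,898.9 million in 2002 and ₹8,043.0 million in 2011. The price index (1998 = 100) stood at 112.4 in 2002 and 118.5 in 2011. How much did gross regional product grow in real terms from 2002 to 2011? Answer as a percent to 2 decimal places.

Deflate each year: 2002 → 6898.9/1.124 = 6137.81; 2011 → 8043.0/1.185 = 6787.34.
So real gross regional product changed by 6787.34/6137.81 − 1 = 0.1058, i.e. 10.58%.

10.58%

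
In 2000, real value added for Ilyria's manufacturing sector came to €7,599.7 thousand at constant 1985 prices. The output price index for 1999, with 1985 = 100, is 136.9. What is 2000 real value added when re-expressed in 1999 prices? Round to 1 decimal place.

€10,404.0 thousand

Real value added in 1999 prices = Real value added in 1985 prices × (P_1999/P_1985) = 7599.7 × 1.369 = 10403.99.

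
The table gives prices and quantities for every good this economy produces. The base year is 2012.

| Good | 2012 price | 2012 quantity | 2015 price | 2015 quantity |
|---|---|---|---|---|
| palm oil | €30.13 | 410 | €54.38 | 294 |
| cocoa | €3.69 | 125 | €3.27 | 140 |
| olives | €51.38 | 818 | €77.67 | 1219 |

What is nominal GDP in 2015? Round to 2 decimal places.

€111125.25

Nominal GDP 2015 = Σ (p_2015 × q_2015) = 54.38·294 + 3.27·140 + 77.67·1219 = 111125.25.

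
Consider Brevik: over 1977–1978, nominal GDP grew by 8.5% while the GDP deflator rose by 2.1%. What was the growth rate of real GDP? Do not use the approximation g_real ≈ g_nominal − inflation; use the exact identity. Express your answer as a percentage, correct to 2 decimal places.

(1 + g_nom) = (1 + g_real)(1 + π), so g_real = 1.0850 / 1.0210 − 1 = 0.06268.

6.27%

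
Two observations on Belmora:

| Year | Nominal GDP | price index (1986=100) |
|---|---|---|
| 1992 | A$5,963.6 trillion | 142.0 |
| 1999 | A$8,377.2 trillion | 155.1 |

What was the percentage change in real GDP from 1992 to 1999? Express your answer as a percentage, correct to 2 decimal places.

28.61%

Real GDP 1992 = 5963.6 / 1.420 = 4199.72.
Real GDP 1999 = 8377.2 / 1.551 = 5401.16.
Real growth = 5401.16 / 4199.72 − 1 = 0.2861.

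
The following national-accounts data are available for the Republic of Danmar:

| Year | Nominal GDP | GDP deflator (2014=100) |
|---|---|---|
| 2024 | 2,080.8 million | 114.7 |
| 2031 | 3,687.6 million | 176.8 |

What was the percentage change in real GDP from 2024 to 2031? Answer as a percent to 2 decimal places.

14.97%

Real GDP 2024 = 2080.8 / 1.147 = 1814.12.
Real GDP 2031 = 3687.6 / 1.768 = 2085.75.
Real growth = 2085.75 / 1814.12 − 1 = 0.1497.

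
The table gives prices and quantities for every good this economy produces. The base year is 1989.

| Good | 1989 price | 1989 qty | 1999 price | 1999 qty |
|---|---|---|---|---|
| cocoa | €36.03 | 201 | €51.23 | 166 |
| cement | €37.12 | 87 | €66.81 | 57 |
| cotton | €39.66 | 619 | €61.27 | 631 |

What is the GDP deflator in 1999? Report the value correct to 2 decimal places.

153.90

Nominal GDP 1999 = 51.23·166 + 66.81·57 + 61.27·631 = 50973.72.
Real GDP 1999 (at 1989 prices) = 36.03·166 + 37.12·57 + 39.66·631 = 33122.28.
Deflator = Nominal/Real × 100 = 50973.72/33122.28 × 100 = 153.896.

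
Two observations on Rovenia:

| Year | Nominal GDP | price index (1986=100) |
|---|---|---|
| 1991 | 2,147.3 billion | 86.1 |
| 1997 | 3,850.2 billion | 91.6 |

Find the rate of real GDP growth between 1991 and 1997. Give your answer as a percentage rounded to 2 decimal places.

Real GDP 1991 = 2147.3 / 0.861 = 2493.96.
Real GDP 1997 = 3850.2 / 0.916 = 4203.28.
Real growth = 4203.28 / 2493.96 − 1 = 0.6854.

68.54%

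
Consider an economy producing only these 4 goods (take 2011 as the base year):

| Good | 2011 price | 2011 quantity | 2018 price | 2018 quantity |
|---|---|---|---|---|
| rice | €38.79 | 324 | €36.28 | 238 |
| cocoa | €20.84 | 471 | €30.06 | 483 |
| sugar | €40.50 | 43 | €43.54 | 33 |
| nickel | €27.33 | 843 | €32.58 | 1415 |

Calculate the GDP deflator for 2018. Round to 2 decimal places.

Nominal GDP 2018 = 36.28·238 + 30.06·483 + 43.54·33 + 32.58·1415 = 70691.14.
Real GDP 2018 (at 2011 prices) = 38.79·238 + 20.84·483 + 40.50·33 + 27.33·1415 = 59306.19.
Deflator = Nominal/Real × 100 = 70691.14/59306.19 × 100 = 119.197.

119.20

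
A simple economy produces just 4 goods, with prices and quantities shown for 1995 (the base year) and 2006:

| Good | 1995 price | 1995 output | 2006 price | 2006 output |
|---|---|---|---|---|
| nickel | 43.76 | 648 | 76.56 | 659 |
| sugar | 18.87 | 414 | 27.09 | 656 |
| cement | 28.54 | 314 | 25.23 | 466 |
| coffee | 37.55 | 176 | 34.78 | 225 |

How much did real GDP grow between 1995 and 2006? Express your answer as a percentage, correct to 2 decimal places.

21.70%

Real GDP 1995 = Nominal GDP 1995 = 43.76·648 + 18.87·414 + 28.54·314 + 37.55·176 = 51739.02.
Real GDP 2006 (at 1995 prices) = 43.76·659 + 18.87·656 + 28.54·466 + 37.55·225 = 62964.95.
Real growth = 62964.95/51739.02 − 1 = 0.2170.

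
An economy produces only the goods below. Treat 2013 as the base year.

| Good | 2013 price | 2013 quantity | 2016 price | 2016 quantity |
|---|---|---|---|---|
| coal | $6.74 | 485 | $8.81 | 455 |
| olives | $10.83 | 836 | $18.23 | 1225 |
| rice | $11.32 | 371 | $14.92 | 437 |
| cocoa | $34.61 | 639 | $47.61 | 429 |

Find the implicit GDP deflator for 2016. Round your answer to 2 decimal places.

147.49

Nominal GDP 2016 = 8.81·455 + 18.23·1225 + 14.92·437 + 47.61·429 = 53285.03.
Real GDP 2016 (at 2013 prices) = 6.74·455 + 10.83·1225 + 11.32·437 + 34.61·429 = 36127.98.
Deflator = Nominal/Real × 100 = 53285.03/36127.98 × 100 = 147.490.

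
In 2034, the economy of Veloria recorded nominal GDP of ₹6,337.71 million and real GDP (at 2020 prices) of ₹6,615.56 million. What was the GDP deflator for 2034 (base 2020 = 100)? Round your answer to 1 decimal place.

95.8

GDP deflator = (Nominal / Real) × 100 = 6337.71 / 6615.56 × 100 = 95.80.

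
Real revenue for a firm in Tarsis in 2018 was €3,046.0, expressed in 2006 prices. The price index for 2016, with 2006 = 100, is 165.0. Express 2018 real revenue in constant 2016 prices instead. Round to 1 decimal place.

Real revenue in 2016 prices = Real revenue in 2006 prices × (P_2016/P_2006) = 3046.0 × 1.650 = 5025.90.

€5,025.9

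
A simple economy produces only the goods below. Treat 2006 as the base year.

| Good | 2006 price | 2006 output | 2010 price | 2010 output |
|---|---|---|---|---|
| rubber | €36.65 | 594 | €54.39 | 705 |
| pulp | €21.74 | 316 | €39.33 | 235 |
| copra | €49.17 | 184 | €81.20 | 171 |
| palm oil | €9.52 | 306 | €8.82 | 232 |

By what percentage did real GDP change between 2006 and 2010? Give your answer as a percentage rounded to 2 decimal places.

Real GDP 2006 = Nominal GDP 2006 = 36.65·594 + 21.74·316 + 49.17·184 + 9.52·306 = 40600.34.
Real GDP 2010 (at 2006 prices) = 36.65·705 + 21.74·235 + 49.17·171 + 9.52·232 = 41563.86.
Real growth = 41563.86/40600.34 − 1 = 0.0237.

2.37%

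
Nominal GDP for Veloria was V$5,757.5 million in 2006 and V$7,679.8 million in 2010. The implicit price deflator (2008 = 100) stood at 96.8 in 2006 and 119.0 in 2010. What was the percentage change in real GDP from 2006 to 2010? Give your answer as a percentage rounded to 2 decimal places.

8.50%

Deflate each year: 2006 → 5757.5/0.968 = 5947.83; 2010 → 7679.8/1.190 = 6453.61.
So real GDP changed by 6453.61/5947.83 − 1 = 0.0850, i.e. 8.50%.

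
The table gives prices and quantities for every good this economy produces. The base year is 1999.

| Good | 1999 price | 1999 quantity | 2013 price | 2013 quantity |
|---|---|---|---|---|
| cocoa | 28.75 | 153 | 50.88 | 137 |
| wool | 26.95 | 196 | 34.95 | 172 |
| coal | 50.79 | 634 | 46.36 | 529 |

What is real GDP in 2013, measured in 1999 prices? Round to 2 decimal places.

Real GDP 2013 = Σ (p_1999 × q_2013) = 28.75·137 + 26.95·172 + 50.79·529 = 35442.06.

35442.06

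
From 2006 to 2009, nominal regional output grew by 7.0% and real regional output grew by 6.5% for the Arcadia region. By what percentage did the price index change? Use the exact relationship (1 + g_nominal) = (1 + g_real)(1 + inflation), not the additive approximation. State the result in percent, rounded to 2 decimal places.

(1 + g_nom) = (1 + g_real)(1 + π), so π = 1.0700 / 1.0650 − 1 = 0.00469.

0.47%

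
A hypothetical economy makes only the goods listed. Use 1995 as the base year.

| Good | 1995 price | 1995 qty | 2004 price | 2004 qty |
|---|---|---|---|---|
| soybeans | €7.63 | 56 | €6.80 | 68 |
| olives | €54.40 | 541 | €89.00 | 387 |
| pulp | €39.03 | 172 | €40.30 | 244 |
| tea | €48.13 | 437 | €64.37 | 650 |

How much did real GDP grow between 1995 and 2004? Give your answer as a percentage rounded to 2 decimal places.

Real GDP 1995 = Nominal GDP 1995 = 7.63·56 + 54.40·541 + 39.03·172 + 48.13·437 = 57603.65.
Real GDP 2004 (at 1995 prices) = 7.63·68 + 54.40·387 + 39.03·244 + 48.13·650 = 62379.46.
Real growth = 62379.46/57603.65 − 1 = 0.0829.

8.29%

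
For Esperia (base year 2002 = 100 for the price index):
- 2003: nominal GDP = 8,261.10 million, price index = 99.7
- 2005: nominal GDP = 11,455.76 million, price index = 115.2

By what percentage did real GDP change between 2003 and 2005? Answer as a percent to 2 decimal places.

20.01%

Real GDP 2003 = 8261.10 / 0.997 = 8285.96.
Real GDP 2005 = 11455.76 / 1.152 = 9944.24.
Real growth = 9944.24 / 8285.96 − 1 = 0.2001.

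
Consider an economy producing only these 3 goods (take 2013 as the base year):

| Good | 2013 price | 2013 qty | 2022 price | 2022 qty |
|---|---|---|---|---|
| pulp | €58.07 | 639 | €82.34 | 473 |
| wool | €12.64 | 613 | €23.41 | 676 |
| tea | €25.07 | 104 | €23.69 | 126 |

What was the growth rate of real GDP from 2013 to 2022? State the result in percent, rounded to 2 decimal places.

Real GDP 2013 = Nominal GDP 2013 = 58.07·639 + 12.64·613 + 25.07·104 = 47462.33.
Real GDP 2022 (at 2013 prices) = 58.07·473 + 12.64·676 + 25.07·126 = 39170.57.
Real growth = 39170.57/47462.33 − 1 = -0.1747.

-17.47%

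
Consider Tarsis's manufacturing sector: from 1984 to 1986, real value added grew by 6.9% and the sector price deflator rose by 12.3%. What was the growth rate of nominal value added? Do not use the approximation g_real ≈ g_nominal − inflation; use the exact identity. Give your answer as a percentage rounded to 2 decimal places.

(1 + g_nom) = (1 + g_real)(1 + π) = 1.0690 × 1.1230 = 1.20049.

20.05%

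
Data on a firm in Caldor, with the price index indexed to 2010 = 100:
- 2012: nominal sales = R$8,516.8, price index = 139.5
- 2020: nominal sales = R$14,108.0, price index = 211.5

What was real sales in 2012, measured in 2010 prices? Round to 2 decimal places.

Real sales = Nominal / (price index/100) = 8516.8 / 1.395 = 6105.23.

R$6,105.23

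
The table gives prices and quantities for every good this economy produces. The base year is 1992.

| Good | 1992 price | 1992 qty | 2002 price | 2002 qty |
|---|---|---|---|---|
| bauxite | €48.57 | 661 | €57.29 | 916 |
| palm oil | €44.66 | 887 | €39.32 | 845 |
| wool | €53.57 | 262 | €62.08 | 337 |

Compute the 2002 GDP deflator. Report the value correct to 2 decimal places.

Nominal GDP 2002 = 57.29·916 + 39.32·845 + 62.08·337 = 106624.00.
Real GDP 2002 (at 1992 prices) = 48.57·916 + 44.66·845 + 53.57·337 = 100280.91.
Deflator = Nominal/Real × 100 = 106624.00/100280.91 × 100 = 106.325.

106.33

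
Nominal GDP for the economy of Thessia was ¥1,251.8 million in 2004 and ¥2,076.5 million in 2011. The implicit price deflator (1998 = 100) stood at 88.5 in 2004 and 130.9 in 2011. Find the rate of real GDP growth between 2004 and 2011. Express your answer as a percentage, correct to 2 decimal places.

Real GDP 2004 = 1251.8 / 0.885 = 1414.46.
Real GDP 2011 = 2076.5 / 1.309 = 1586.33.
Real growth = 1586.33 / 1414.46 − 1 = 0.1215.

12.15%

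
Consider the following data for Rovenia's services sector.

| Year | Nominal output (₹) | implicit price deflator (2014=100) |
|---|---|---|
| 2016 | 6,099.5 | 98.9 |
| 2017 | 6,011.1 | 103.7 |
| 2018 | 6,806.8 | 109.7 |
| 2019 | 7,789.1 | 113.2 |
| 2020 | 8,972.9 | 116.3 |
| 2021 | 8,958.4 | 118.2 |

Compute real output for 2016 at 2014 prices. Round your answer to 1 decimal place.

₹6,167.3

Real output 2016 = 6099.5 / 0.989 = 6167.34.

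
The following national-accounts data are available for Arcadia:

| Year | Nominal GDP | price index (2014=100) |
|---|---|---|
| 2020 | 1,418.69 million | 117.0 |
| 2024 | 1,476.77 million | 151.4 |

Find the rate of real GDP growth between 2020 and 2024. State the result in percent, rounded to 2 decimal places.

-19.56%

Deflate each year: 2020 → 1418.69/1.170 = 1212.56; 2024 → 1476.77/1.514 = 975.41.
So real GDP changed by 975.41/1212.56 − 1 = -0.1956, i.e. -19.56%.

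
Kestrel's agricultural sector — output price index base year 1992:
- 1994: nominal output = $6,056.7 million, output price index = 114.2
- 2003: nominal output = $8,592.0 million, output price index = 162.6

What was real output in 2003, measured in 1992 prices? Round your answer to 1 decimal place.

Real output = Nominal / (output price index/100) = 8592.0 / 1.626 = 5284.13.

$5,284.1 million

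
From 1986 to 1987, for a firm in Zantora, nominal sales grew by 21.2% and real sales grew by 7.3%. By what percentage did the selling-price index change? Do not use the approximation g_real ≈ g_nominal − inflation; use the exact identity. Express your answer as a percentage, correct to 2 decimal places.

12.95%

(1 + g_nom) = (1 + g_real)(1 + π), so π = 1.2120 / 1.0730 − 1 = 0.12954.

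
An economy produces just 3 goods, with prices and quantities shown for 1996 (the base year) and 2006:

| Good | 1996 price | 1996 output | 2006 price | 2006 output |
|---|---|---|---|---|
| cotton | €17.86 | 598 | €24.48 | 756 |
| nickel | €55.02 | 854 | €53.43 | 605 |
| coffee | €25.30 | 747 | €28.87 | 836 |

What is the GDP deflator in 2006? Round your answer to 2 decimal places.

110.34

Nominal GDP 2006 = 24.48·756 + 53.43·605 + 28.87·836 = 74967.35.
Real GDP 2006 (at 1996 prices) = 17.86·756 + 55.02·605 + 25.30·836 = 67940.06.
Deflator = Nominal/Real × 100 = 74967.35/67940.06 × 100 = 110.343.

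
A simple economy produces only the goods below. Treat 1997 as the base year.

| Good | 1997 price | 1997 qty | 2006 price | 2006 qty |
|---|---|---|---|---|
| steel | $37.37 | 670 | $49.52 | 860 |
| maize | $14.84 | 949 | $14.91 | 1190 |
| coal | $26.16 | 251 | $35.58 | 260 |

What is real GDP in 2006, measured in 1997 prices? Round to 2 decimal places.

$56599.40

Real GDP 2006 = Σ (p_1997 × q_2006) = 37.37·860 + 14.84·1190 + 26.16·260 = 56599.40.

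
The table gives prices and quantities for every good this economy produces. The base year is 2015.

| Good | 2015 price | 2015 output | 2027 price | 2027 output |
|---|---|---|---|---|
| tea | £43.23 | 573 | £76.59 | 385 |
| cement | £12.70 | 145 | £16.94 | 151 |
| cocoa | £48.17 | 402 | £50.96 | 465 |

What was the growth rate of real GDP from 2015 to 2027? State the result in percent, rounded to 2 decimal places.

Real GDP 2015 = Nominal GDP 2015 = 43.23·573 + 12.70·145 + 48.17·402 = 45976.63.
Real GDP 2027 (at 2015 prices) = 43.23·385 + 12.70·151 + 48.17·465 = 40960.30.
Real growth = 40960.30/45976.63 − 1 = -0.1091.

-10.91%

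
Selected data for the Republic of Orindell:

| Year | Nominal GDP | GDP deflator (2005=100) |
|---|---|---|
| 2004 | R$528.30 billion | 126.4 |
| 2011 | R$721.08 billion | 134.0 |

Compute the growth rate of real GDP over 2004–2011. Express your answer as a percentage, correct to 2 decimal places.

Real GDP 2004 = 528.30 / 1.264 = 417.96.
Real GDP 2011 = 721.08 / 1.340 = 538.12.
Real growth = 538.12 / 417.96 − 1 = 0.2875.

28.75%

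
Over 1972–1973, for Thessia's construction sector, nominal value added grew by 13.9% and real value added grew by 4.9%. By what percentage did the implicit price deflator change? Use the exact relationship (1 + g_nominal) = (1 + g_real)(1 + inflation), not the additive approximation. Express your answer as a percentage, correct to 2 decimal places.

(1 + g_nom) = (1 + g_real)(1 + π), so π = 1.1390 / 1.0490 − 1 = 0.08580.

8.58%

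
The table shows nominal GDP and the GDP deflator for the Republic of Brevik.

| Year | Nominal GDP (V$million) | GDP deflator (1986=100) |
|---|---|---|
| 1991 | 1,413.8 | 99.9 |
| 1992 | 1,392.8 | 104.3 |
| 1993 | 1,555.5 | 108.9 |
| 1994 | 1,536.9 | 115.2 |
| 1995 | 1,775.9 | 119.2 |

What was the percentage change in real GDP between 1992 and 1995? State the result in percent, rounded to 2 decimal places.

Real GDP 1992 = 1392.8/1.043 = 1335.38.
Real GDP 1995 = 1775.9/1.192 = 1489.85.
Change = 1489.85/1335.38 − 1 = 0.1157.

11.57%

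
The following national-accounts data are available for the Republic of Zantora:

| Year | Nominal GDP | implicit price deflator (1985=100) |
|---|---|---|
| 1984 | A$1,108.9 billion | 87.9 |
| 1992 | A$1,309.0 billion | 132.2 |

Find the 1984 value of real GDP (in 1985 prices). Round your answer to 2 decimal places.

A$1,261.55 billion

Real GDP = Nominal / (implicit price deflator/100) = 1108.9 / 0.879 = 1261.55.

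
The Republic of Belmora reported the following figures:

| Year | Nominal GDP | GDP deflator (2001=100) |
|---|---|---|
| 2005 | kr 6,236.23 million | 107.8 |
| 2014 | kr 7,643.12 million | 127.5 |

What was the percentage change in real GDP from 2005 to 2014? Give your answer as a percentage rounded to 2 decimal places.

Real GDP 2005 = 6236.23 / 1.078 = 5785.00.
Real GDP 2014 = 7643.12 / 1.275 = 5994.60.
Real growth = 5994.60 / 5785.00 − 1 = 0.0362.

3.62%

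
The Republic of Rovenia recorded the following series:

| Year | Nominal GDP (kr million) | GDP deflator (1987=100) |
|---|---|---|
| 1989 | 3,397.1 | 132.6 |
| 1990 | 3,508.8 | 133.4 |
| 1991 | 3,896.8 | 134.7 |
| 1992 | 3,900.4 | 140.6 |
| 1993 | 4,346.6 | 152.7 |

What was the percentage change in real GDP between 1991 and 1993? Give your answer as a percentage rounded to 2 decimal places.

-1.61%

Real GDP 1991 = 3896.8/1.347 = 2892.95.
Real GDP 1993 = 4346.6/1.527 = 2846.50.
Change = 2846.50/2892.95 − 1 = -0.0161.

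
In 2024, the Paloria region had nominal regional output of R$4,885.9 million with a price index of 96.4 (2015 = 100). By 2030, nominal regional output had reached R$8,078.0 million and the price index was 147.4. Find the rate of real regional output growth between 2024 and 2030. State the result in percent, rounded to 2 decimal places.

Deflate each year: 2024 → 4885.9/0.964 = 5068.36; 2030 → 8078.0/1.474 = 5480.33.
So real regional output changed by 5480.33/5068.36 − 1 = 0.0813, i.e. 8.13%.

8.13%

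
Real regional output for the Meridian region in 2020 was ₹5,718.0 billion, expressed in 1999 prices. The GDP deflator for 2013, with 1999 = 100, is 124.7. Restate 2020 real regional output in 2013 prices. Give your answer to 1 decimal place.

Real regional output in 2013 prices = Real regional output in 1999 prices × (P_2013/P_1999) = 5718.0 × 1.247 = 7130.35.

₹7,130.3 billion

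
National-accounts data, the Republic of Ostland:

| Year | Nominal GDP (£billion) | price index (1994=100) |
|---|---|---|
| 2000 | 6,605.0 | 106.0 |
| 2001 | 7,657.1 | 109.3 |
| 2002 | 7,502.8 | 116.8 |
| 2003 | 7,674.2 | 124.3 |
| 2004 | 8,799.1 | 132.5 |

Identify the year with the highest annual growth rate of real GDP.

2001

2001: real = 7657.1/1.093 = 7005.58; growth vs 2000 (6231.13) = 12.43%.
2002: real = 7502.8/1.168 = 6423.63; growth vs 2001 (7005.58) = -8.31%.
2003: real = 7674.2/1.243 = 6173.93; growth vs 2002 (6423.63) = -3.89%.
2004: real = 8799.1/1.325 = 6640.83; growth vs 2003 (6173.93) = 7.56%.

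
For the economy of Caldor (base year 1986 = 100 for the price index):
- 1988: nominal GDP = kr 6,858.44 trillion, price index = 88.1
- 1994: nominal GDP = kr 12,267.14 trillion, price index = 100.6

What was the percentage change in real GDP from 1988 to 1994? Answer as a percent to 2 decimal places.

56.64%

Real GDP 1988 = 6858.44 / 0.881 = 7784.84.
Real GDP 1994 = 12267.14 / 1.006 = 12193.98.
Real growth = 12193.98 / 7784.84 − 1 = 0.5664.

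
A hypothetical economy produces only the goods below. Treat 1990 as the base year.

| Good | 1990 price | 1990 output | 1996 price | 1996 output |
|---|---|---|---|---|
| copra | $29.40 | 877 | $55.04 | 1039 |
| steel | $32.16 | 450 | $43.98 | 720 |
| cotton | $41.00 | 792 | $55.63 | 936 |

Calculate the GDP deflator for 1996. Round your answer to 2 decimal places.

Nominal GDP 1996 = 55.04·1039 + 43.98·720 + 55.63·936 = 140921.84.
Real GDP 1996 (at 1990 prices) = 29.40·1039 + 32.16·720 + 41.00·936 = 92077.80.
Deflator = Nominal/Real × 100 = 140921.84/92077.80 × 100 = 153.046.

153.05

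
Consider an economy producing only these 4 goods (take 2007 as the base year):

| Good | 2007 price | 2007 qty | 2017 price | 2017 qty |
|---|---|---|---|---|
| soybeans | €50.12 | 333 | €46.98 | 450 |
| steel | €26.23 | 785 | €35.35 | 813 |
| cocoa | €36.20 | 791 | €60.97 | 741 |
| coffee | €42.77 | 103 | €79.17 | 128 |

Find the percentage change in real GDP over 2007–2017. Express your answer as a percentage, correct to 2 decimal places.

8.33%

Real GDP 2007 = Nominal GDP 2007 = 50.12·333 + 26.23·785 + 36.20·791 + 42.77·103 = 70320.02.
Real GDP 2017 (at 2007 prices) = 50.12·450 + 26.23·813 + 36.20·741 + 42.77·128 = 76177.75.
Real growth = 76177.75/70320.02 − 1 = 0.0833.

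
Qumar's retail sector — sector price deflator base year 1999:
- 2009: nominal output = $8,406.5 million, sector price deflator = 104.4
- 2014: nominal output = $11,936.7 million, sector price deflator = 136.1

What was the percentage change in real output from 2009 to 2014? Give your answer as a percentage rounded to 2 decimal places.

8.92%

Deflate each year: 2009 → 8406.5/1.044 = 8052.20; 2014 → 11936.7/1.361 = 8770.54.
So real output changed by 8770.54/8052.20 − 1 = 0.0892, i.e. 8.92%.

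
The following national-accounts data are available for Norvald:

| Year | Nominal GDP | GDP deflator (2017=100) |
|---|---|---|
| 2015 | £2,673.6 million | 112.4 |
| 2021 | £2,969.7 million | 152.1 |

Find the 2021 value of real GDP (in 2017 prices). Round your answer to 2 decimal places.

£1,952.47 million

Real GDP = Nominal / (GDP deflator/100) = 2969.7 / 1.521 = 1952.47.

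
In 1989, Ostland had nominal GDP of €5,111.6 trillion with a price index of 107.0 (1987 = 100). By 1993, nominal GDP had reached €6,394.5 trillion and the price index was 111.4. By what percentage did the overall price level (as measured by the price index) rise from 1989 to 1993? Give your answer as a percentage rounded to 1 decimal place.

Price-level change = 111.4 / 107.0 − 1 = 0.0411.

4.1%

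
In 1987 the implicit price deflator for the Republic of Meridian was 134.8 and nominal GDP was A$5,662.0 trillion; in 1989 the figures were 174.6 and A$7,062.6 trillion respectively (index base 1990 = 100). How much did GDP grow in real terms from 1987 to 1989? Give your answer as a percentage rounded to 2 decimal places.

-3.70%

Deflate each year: 1987 → 5662.0/1.348 = 4200.30; 1989 → 7062.6/1.746 = 4045.02.
So real GDP changed by 4045.02/4200.30 − 1 = -0.0370, i.e. -3.70%.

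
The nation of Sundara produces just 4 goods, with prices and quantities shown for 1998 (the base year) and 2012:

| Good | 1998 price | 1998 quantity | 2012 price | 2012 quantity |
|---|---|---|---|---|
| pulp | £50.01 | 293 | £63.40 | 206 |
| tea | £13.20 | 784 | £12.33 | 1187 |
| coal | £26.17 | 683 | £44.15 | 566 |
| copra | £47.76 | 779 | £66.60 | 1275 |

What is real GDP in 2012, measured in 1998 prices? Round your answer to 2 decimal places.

Real GDP 2012 = Σ (p_1998 × q_2012) = 50.01·206 + 13.20·1187 + 26.17·566 + 47.76·1275 = 101676.68.

£101676.68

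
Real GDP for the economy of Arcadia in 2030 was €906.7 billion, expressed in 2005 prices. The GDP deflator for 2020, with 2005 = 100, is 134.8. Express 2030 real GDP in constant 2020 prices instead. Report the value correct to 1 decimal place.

€1,222.2 billion

Real GDP in 2020 prices = Real GDP in 2005 prices × (P_2020/P_2005) = 906.7 × 1.348 = 1222.23.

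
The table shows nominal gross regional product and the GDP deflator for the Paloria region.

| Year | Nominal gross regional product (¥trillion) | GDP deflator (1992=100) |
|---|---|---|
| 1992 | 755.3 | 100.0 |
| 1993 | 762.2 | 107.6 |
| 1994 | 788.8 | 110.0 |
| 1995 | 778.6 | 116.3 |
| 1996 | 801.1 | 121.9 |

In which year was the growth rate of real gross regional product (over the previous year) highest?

1993: real = 762.2/1.076 = 708.36; growth vs 1992 (755.30) = -6.21%.
1994: real = 788.8/1.100 = 717.09; growth vs 1993 (708.36) = 1.23%.
1995: real = 778.6/1.163 = 669.48; growth vs 1994 (717.09) = -6.64%.
1996: real = 801.1/1.219 = 657.18; growth vs 1995 (669.48) = -1.84%.

1994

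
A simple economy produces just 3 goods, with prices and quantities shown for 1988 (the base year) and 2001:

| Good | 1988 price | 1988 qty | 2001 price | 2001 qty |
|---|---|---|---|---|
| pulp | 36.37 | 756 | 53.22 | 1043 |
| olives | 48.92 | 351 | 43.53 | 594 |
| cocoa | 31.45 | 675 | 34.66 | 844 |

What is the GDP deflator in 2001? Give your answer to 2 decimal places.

Nominal GDP 2001 = 53.22·1043 + 43.53·594 + 34.66·844 = 110618.32.
Real GDP 2001 (at 1988 prices) = 36.37·1043 + 48.92·594 + 31.45·844 = 93536.19.
Deflator = Nominal/Real × 100 = 110618.32/93536.19 × 100 = 118.263.

118.26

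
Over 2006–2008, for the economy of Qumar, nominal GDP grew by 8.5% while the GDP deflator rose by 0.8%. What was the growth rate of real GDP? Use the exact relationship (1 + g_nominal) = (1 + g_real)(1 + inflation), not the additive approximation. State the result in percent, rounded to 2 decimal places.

7.64%

(1 + g_nom) = (1 + g_real)(1 + π), so g_real = 1.0850 / 1.0080 − 1 = 0.07639.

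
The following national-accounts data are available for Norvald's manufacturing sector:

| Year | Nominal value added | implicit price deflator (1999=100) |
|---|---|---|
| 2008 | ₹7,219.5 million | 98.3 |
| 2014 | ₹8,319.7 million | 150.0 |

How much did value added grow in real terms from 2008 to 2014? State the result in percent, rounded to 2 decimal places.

-24.48%

Real value added 2008 = 7219.5 / 0.983 = 7344.35.
Real value added 2014 = 8319.7 / 1.500 = 5546.47.
Real growth = 5546.47 / 7344.35 − 1 = -0.2448.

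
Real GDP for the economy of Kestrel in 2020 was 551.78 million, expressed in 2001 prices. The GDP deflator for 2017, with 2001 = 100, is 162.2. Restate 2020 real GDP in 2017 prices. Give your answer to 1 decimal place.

Real GDP in 2017 prices = Real GDP in 2001 prices × (P_2017/P_2001) = 551.78 × 1.622 = 894.99.

895.0 million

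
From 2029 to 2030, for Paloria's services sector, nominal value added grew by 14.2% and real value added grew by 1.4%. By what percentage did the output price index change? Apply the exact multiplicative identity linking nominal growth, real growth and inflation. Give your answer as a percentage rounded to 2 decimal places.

12.62%

(1 + g_nom) = (1 + g_real)(1 + π), so π = 1.1420 / 1.0140 − 1 = 0.12623.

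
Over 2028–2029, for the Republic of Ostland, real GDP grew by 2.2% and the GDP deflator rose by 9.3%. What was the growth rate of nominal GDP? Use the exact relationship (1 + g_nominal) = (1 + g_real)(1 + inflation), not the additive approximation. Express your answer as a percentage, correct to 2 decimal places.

(1 + g_nom) = (1 + g_real)(1 + π) = 1.0220 × 1.0930 = 1.11705.

11.70%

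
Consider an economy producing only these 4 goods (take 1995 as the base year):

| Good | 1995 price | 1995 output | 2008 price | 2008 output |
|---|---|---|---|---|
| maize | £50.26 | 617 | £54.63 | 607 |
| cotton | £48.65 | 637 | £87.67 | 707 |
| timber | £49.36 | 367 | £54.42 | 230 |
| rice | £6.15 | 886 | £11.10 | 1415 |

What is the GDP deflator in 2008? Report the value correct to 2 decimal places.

Nominal GDP 2008 = 54.63·607 + 87.67·707 + 54.42·230 + 11.10·1415 = 123366.20.
Real GDP 2008 (at 1995 prices) = 50.26·607 + 48.65·707 + 49.36·230 + 6.15·1415 = 84958.42.
Deflator = Nominal/Real × 100 = 123366.20/84958.42 × 100 = 145.208.

145.21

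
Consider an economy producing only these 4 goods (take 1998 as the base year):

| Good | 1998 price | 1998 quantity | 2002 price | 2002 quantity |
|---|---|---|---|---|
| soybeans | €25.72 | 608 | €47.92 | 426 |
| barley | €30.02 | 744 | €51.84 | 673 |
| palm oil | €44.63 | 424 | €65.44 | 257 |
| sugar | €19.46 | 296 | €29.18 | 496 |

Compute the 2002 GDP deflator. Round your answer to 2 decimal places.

Nominal GDP 2002 = 47.92·426 + 51.84·673 + 65.44·257 + 29.18·496 = 86593.60.
Real GDP 2002 (at 1998 prices) = 25.72·426 + 30.02·673 + 44.63·257 + 19.46·496 = 52282.25.
Deflator = Nominal/Real × 100 = 86593.60/52282.25 × 100 = 165.627.

165.63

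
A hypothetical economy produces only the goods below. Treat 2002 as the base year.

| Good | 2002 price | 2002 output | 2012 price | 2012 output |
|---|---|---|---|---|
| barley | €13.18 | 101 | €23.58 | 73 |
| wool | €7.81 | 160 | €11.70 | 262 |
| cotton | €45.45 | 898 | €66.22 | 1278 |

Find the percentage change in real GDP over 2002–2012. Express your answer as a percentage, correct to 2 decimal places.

40.78%

Real GDP 2002 = Nominal GDP 2002 = 13.18·101 + 7.81·160 + 45.45·898 = 43394.88.
Real GDP 2012 (at 2002 prices) = 13.18·73 + 7.81·262 + 45.45·1278 = 61093.46.
Real growth = 61093.46/43394.88 − 1 = 0.4078.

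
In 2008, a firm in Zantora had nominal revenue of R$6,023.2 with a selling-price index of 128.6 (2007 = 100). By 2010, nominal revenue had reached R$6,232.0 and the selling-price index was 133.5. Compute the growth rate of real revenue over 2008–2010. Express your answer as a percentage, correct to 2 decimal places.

-0.33%

Real revenue 2008 = 6023.2 / 1.286 = 4683.67.
Real revenue 2010 = 6232.0 / 1.335 = 4668.16.
Real growth = 4668.16 / 4683.67 − 1 = -0.0033.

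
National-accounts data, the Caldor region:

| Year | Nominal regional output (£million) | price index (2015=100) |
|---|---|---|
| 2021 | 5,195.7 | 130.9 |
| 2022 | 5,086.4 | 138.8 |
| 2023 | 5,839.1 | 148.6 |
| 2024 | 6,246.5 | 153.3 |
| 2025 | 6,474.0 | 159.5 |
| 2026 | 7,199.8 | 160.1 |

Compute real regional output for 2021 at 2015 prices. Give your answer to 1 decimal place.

£3,969.2 million

Real regional output 2021 = 5195.7 / 1.309 = 3969.21.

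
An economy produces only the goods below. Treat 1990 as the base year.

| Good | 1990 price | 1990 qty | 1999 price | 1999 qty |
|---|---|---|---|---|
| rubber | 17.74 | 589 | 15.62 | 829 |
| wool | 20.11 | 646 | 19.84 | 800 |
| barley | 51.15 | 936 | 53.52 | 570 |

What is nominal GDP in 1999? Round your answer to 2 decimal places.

59327.38

Nominal GDP 1999 = Σ (p_1999 × q_1999) = 15.62·829 + 19.84·800 + 53.52·570 = 59327.38.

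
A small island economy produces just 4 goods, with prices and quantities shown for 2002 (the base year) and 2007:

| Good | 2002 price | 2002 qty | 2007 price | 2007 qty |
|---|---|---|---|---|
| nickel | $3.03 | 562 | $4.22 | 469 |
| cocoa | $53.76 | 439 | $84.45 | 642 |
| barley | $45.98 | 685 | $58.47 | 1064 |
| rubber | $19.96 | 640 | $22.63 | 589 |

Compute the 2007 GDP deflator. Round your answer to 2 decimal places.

136.35

Nominal GDP 2007 = 4.22·469 + 84.45·642 + 58.47·1064 + 22.63·589 = 131737.23.
Real GDP 2007 (at 2002 prices) = 3.03·469 + 53.76·642 + 45.98·1064 + 19.96·589 = 96614.15.
Deflator = Nominal/Real × 100 = 131737.23/96614.15 × 100 = 136.354.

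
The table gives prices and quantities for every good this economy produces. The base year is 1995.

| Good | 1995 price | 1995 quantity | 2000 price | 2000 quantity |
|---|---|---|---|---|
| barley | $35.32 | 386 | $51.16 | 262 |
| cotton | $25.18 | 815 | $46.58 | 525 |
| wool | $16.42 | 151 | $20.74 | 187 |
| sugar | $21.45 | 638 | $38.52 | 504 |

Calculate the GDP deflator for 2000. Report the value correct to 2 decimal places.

Nominal GDP 2000 = 51.16·262 + 46.58·525 + 20.74·187 + 38.52·504 = 61150.88.
Real GDP 2000 (at 1995 prices) = 35.32·262 + 25.18·525 + 16.42·187 + 21.45·504 = 36354.68.
Deflator = Nominal/Real × 100 = 61150.88/36354.68 × 100 = 168.206.

168.21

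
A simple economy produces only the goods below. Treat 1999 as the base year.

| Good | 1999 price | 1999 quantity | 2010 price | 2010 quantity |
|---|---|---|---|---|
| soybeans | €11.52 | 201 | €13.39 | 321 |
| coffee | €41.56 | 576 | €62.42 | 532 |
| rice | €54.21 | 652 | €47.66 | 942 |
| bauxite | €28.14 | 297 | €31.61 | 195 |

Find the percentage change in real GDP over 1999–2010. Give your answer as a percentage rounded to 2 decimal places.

Real GDP 1999 = Nominal GDP 1999 = 11.52·201 + 41.56·576 + 54.21·652 + 28.14·297 = 69956.58.
Real GDP 2010 (at 1999 prices) = 11.52·321 + 41.56·532 + 54.21·942 + 28.14·195 = 82360.96.
Real growth = 82360.96/69956.58 − 1 = 0.1773.

17.73%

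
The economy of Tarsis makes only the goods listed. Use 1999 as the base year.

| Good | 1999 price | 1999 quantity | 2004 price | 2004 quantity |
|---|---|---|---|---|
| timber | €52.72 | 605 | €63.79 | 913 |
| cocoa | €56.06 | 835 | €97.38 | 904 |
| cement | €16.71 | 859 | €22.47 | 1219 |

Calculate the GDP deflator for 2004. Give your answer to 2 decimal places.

Nominal GDP 2004 = 63.79·913 + 97.38·904 + 22.47·1219 = 173662.72.
Real GDP 2004 (at 1999 prices) = 52.72·913 + 56.06·904 + 16.71·1219 = 119181.09.
Deflator = Nominal/Real × 100 = 173662.72/119181.09 × 100 = 145.713.

145.71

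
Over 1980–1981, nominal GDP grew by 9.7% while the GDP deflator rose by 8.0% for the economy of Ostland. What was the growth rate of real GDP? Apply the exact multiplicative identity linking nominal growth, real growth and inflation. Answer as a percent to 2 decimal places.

(1 + g_nom) = (1 + g_real)(1 + π), so g_real = 1.0970 / 1.0800 − 1 = 0.01574.

1.57%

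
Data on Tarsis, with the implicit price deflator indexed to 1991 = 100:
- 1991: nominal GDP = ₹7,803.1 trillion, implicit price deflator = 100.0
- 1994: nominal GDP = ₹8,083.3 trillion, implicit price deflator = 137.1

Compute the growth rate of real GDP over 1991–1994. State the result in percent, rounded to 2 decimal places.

Deflate each year: 1991 → 7803.1/1.000 = 7803.10; 1994 → 8083.3/1.371 = 5895.92.
So real GDP changed by 5895.92/7803.10 − 1 = -0.2444, i.e. -24.44%.

-24.44%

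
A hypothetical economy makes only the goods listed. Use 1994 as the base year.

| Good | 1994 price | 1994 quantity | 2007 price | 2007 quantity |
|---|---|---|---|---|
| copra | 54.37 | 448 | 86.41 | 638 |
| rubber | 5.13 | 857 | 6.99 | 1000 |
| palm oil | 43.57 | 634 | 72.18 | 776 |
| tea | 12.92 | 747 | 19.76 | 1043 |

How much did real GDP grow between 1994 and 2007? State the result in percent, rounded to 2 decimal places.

Real GDP 1994 = Nominal GDP 1994 = 54.37·448 + 5.13·857 + 43.57·634 + 12.92·747 = 66028.79.
Real GDP 2007 (at 1994 prices) = 54.37·638 + 5.13·1000 + 43.57·776 + 12.92·1043 = 87103.94.
Real growth = 87103.94/66028.79 − 1 = 0.3192.

31.92%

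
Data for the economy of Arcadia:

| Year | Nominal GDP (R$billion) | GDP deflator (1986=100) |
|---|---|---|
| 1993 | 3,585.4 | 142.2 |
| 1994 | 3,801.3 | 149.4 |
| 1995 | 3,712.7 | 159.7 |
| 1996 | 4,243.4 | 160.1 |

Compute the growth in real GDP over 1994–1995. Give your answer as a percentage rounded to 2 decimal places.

-8.63%

Real GDP 1994 = 3801.3/1.494 = 2544.38.
Real GDP 1995 = 3712.7/1.597 = 2324.80.
Change = 2324.80/2544.38 − 1 = -0.0863.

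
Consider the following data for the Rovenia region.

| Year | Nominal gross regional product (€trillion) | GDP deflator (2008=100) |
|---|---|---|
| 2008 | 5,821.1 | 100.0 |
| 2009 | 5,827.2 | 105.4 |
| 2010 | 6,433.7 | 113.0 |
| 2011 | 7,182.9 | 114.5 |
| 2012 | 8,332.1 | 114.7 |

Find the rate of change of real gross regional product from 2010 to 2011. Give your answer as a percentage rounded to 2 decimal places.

10.18%

Real gross regional product 2010 = 6433.7/1.130 = 5693.54.
Real gross regional product 2011 = 7182.9/1.145 = 6273.28.
Change = 6273.28/5693.54 − 1 = 0.1018.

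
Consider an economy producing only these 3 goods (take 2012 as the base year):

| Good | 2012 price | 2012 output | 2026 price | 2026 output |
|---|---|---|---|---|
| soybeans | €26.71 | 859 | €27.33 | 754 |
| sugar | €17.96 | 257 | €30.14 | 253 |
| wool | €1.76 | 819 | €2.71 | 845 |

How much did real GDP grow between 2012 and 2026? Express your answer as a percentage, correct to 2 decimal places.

Real GDP 2012 = Nominal GDP 2012 = 26.71·859 + 17.96·257 + 1.76·819 = 29001.05.
Real GDP 2026 (at 2012 prices) = 26.71·754 + 17.96·253 + 1.76·845 = 26170.42.
Real growth = 26170.42/29001.05 − 1 = -0.0976.

-9.76%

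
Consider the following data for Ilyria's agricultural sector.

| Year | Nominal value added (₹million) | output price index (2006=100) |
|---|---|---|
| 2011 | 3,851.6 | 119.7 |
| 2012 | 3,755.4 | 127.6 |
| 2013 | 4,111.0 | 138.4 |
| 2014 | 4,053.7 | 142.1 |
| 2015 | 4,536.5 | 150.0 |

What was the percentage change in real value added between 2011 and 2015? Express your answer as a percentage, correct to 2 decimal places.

Real value added 2011 = 3851.6/1.197 = 3217.71.
Real value added 2015 = 4536.5/1.500 = 3024.33.
Change = 3024.33/3217.71 − 1 = -0.0601.

-6.01%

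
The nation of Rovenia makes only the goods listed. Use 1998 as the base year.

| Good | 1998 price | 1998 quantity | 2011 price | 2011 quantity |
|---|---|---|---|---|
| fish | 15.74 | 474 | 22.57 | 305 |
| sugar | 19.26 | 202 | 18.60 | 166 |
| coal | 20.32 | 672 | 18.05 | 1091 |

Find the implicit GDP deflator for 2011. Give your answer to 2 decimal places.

Nominal GDP 2011 = 22.57·305 + 18.60·166 + 18.05·1091 = 29664.00.
Real GDP 2011 (at 1998 prices) = 15.74·305 + 19.26·166 + 20.32·1091 = 30166.98.
Deflator = Nominal/Real × 100 = 29664.00/30166.98 × 100 = 98.333.

98.33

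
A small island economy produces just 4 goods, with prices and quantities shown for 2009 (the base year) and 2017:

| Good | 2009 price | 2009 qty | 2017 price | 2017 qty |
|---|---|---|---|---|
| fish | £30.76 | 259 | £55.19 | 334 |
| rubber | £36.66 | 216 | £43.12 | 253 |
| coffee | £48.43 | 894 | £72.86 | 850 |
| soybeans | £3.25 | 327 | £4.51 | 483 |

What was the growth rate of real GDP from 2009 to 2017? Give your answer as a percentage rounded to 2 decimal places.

Real GDP 2009 = Nominal GDP 2009 = 30.76·259 + 36.66·216 + 48.43·894 + 3.25·327 = 60244.57.
Real GDP 2017 (at 2009 prices) = 30.76·334 + 36.66·253 + 48.43·850 + 3.25·483 = 62284.07.
Real growth = 62284.07/60244.57 − 1 = 0.0339.

3.39%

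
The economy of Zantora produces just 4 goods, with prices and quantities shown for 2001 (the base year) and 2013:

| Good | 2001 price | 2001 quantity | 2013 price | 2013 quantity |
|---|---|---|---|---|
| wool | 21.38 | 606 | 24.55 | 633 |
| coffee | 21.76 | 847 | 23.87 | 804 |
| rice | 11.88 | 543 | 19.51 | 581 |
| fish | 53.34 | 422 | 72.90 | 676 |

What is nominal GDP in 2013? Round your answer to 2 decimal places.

95347.34

Nominal GDP 2013 = Σ (p_2013 × q_2013) = 24.55·633 + 23.87·804 + 19.51·581 + 72.90·676 = 95347.34.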